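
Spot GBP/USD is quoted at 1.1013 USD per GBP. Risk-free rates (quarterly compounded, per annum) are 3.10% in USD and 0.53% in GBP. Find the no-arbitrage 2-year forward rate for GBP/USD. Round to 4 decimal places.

1.1591

By covered interest parity, F = S · (1+r_USD/4)^(4T) / (1+r_GBP/4)^(4T)
= 1.1013 × 1.063708 / 1.010649 = 1.1013 × 1.052500
F = 1.1591 USD per GBP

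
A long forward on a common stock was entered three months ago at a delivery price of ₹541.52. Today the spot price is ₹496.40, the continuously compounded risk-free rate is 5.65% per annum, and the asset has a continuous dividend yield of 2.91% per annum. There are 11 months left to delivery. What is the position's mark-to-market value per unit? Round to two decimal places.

Current fair forward for the remaining 11 months: F = S·e^((r − q)·T), (r − q) = 0.0565 − 0.0291 = 0.0274
F = 496.40 · e^(0.0274 × 11/12) = 496.40 × 1.025435 = 509.0259
Value of long forward = (F − K)·e^(−rT) = (509.0259 − 541.52) · e^(−0.0565·11/12)
= -32.4941 × 0.949527 = -30.85

-₹30.85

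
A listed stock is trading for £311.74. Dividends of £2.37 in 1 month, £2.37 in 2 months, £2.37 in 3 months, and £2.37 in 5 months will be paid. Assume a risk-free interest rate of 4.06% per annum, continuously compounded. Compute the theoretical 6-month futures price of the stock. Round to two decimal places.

PV(dividends) I = 2.37·e^(−0.0406·1/12) + 2.37·e^(−0.0406·2/12) + 2.37·e^(−0.0406·3/12) + 2.37·e^(−0.0406·5/12)
I = 2.3620 + 2.3540 + 2.3461 + 2.3302 = 9.3923
F = (S − I)·e^(rT) = (311.74 − 9.3923) · e^(0.0406·6/12)
= 302.3477 · e^0.020300 = 302.3477 × 1.020507 = £308.55

£308.55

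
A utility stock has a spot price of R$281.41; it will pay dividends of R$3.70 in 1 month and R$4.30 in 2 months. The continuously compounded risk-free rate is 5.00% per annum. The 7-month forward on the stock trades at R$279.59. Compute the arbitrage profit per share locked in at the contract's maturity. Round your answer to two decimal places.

PV(dividends) I = 3.70·e^(−0.0500·1/12) + 4.30·e^(−0.0500·2/12) = 7.9489
Fair forward F* = (S − I)·e^(rT) = (281.41 − 7.9489)·e^0.029167 = 273.4611 × 1.029597 = 281.5547
Market R$279.59 < fair 281.5547: forward underpriced → reverse cash-and-carry (short the stock, invest proceeds at r, pay the dividends, go long the forward).
Profit at T = |F_mkt − F*| = |279.59 − 281.5547| = R$1.96 per share

R$1.96 per share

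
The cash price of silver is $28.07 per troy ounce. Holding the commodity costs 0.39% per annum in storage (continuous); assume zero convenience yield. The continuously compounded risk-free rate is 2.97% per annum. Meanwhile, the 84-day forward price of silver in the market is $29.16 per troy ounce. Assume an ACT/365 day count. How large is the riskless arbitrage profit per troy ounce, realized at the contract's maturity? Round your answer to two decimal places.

$0.87 per troy ounce

Fair forward: F* = S·e^(carry·T), with carry = (r + u) = 0.0297 + 0.0039 = 0.0336
F* = 28.07 · e^(0.0336 × 84/365) = 28.07 · e^0.007733 = 28.07 × 1.007763 = $28.2879
Market $29.16 > fair $28.2879: forward overpriced → cash-and-carry (buy spot, short the forward).
At maturity, profit = |F_mkt − F*| = |29.16 − 28.2879| = $0.87 per troy ounce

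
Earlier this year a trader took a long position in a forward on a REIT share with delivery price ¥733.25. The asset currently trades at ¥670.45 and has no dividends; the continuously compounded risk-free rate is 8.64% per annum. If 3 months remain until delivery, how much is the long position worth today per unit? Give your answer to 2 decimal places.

Current fair forward for the remaining 3 months: F = S·e^(r·T), r = 0.0864
F = 670.45 · e^(0.0864 × 3/12) = 670.45 × 1.021835 = 685.0893
Value of long forward = (F − K)·e^(−rT) = (685.0893 − 733.25) · e^(−0.0864·3/12)
= -48.1607 × 0.978632 = -47.13

-¥47.13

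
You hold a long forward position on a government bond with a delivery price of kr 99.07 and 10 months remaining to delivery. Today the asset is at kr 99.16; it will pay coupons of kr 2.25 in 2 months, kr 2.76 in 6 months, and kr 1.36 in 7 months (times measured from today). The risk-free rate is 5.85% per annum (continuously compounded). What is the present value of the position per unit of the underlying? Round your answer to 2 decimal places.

-kr 1.42

PV(remaining coupons) I = 2.25·e^(−0.0585·2/12) + 2.76·e^(−0.0585·6/12) + 1.36·e^(−0.0585·7/12) = 6.2230
Current forward F = (S − I)·e^(rT) = (99.16 − 6.2230)·e^(0.0585·10/12) = 92.9370 × 1.049958 = 97.5799
Value (long) = (F − K)·e^(−rT) = (97.5799 − 99.07) × 0.952419 = -1.4192
Value = -kr 1.42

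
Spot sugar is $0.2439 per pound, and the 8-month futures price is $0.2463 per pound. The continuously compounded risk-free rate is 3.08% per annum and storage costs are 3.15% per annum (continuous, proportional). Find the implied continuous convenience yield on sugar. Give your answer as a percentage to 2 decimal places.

4.76%

F = S·e^((r+u−y)T) ⇒ (r+u−y) = ln(F/S)/T
ln(0.2463/0.2439) = 0.009792; /T ⇒ 0.014688
y = r + u − ln(F/S)/T = 0.0308 + 0.0315 − 0.014688 = 0.047612
y = 4.76%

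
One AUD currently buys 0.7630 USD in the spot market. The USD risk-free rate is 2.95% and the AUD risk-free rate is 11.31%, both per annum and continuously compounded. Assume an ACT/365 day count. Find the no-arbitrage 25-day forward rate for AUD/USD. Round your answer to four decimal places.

F = S·e^((r_USD − r_AUD)T) = 0.7630 · e^((0.0295 − 0.1131) × 25/365)
= 0.7630 · e^-0.005726 = 0.7630 × 0.994290
F = 0.7586 USD per AUD

0.7586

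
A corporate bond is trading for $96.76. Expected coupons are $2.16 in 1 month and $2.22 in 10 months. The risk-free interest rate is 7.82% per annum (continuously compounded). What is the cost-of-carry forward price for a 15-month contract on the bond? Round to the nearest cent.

PV(coupons) I = 2.16·e^(−0.0782·1/12) + 2.22·e^(−0.0782·10/12)
I = 2.1460 + 2.0799 = 4.2259
F = (S − I)·e^(rT) = (96.76 − 4.2259) · e^(0.0782·15/12)
= 92.5341 · e^0.097750 = 92.5341 × 1.102687 = $102.04

$102.04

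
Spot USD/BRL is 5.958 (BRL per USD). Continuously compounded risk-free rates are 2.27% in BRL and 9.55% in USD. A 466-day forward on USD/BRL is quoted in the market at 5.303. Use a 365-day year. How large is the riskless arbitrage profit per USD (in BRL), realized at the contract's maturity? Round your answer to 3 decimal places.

Fair forward: F* = S·e^(carry·T), with carry = (r_BRL − r_USD) = 0.0227 − 0.0955 = -0.0728
F* = 5.958 · e^(-0.0728 × 466/365) = 5.958 · e^-0.092945 = 5.958 × 0.911244 = 5.4292
Market 5.303 < fair 5.4292: forward underpriced → reverse cash-and-carry (short spot, go long the forward).
At maturity, profit = |F_mkt − F*| = |5.303 − 5.4292| = 0.126 per USD (in BRL)

0.126 per USD (in BRL)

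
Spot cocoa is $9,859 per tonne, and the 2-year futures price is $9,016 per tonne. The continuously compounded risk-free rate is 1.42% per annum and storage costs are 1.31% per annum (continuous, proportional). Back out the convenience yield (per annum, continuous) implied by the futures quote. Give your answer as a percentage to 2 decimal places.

7.20%

F = S·e^((r+u−y)T) ⇒ (r+u−y) = ln(F/S)/T
ln(9016/9859) = -0.089384; /T ⇒ -0.044692
y = r + u − ln(F/S)/T = 0.0142 + 0.0131 + 0.044692 = 0.071992
y = 7.20%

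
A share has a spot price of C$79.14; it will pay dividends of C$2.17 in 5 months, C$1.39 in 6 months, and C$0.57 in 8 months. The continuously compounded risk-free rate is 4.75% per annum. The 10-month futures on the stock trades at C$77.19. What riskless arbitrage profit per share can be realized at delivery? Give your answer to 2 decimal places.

C$0.95 per share

PV(dividends) I = 2.17·e^(−0.0475·5/12) + 1.39·e^(−0.0475·6/12) + 0.57·e^(−0.0475·8/12) = 4.0371
Fair futures F* = (S − I)·e^(rT) = (79.14 − 4.0371)·e^0.039583 = 75.1029 × 1.040377 = 78.1353
Market C$77.19 < fair 78.1353: forward underpriced → reverse cash-and-carry (short the stock, invest proceeds at r, pay the dividends, go long the forward).
Profit at T = |F_mkt − F*| = |77.19 − 78.1353| = C$0.95 per share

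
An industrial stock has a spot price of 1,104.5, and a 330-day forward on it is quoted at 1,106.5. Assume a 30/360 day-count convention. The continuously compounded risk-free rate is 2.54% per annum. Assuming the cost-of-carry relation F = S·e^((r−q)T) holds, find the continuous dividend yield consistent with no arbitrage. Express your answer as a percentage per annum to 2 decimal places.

2.34%

From F = S·e^((r−q)T): (r − q) = ln(F/S)/T
ln(1106.5/1104.5) = ln(1.001811) = 0.001809
(r − q) = 0.001809 / (330/360) = 0.001973
q = r − ln(F/S)/T = 0.0254 − 0.001973 = 0.023427
q = 2.34%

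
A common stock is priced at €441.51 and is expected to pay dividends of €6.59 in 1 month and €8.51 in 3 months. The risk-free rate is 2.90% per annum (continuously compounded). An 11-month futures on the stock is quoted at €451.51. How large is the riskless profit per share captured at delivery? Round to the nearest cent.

PV(dividends) I = 6.59·e^(−0.0290·1/12) + 8.51·e^(−0.0290·3/12) = 15.0226
Fair futures F* = (S − I)·e^(rT) = (441.51 − 15.0226)·e^0.026583 = 426.4874 × 1.026939 = 437.9765
Market €451.51 > fair 437.9765: forward overpriced → cash-and-carry (borrow at r, buy the stock and collect the dividends, short the forward).
Profit at T = |F_mkt − F*| = |451.51 − 437.9765| = €13.53 per share

€13.53 per share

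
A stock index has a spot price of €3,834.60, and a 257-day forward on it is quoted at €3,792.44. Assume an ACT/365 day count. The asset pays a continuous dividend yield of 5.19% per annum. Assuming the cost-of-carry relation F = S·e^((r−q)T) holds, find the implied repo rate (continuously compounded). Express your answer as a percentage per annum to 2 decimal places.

From F = S·e^((r−q)T): (r − q) = ln(F/S)/T
ln(3792.44/3834.60) = ln(0.989005) = -0.011056
(r − q) = -0.011056 / (257/365) = -0.015702
r = ln(F/S)/T + q = -0.015702 + 0.0519 = 0.036198
r = 3.62%

3.62%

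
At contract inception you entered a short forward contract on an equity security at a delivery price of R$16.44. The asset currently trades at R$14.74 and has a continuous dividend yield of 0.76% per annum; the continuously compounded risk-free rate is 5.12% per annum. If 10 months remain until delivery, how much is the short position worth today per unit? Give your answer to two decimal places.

Current fair forward for the remaining 10 months: F = S·e^((r − q)·T), (r − q) = 0.0512 − 0.0076 = 0.0436
F = 14.74 · e^(0.0436 × 10/12) = 14.74 × 1.037001 = 15.2854
Value of long forward = (F − K)·e^(−rT) = (15.2854 − 16.44) · e^(−0.0512·10/12)
= -1.1546 × 0.958231 = -1.11
Short position value = −(long value) = R$1.11

R$1.11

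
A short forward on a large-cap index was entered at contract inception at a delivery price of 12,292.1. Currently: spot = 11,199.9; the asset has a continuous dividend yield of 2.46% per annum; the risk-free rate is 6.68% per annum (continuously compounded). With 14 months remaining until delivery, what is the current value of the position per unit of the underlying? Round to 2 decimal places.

487.48

Current fair forward for the remaining 14 months: F = S·e^((r − q)·T), (r − q) = 0.0668 − 0.0246 = 0.0422
F = 11199.9 · e^(0.0422 × 14/12) = 11199.9 × 1.05046543 = 11765.1078
Value of long forward = (F − K)·e^(−rT) = (11765.1078 − 12292.1) · e^(−0.0668·14/12)
= -526.9922 × 0.92502609 = -487.48
Short position value = −(long value) = 487.48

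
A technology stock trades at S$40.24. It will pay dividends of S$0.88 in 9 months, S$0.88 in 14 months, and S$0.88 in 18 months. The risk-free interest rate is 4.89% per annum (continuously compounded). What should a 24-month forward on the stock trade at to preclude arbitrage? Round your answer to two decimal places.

S$41.62

PV(dividends) I = 0.88·e^(−0.0489·9/12) + 0.88·e^(−0.0489·14/12) + 0.88·e^(−0.0489·18/12)
I = 0.8483 + 0.8312 + 0.8178 = 2.4973
F = (S − I)·e^(rT) = (40.24 − 2.4973) · e^(0.0489·24/12)
= 37.7427 · e^0.097800 = 37.7427 × 1.102742 = S$41.62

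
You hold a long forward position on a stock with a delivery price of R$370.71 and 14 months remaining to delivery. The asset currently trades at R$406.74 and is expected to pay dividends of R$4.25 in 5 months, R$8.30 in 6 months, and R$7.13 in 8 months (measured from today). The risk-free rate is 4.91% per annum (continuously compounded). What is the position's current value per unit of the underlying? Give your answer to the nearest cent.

PV(remaining dividends) I = 4.25·e^(−0.0491·5/12) + 8.30·e^(−0.0491·6/12) + 7.13·e^(−0.0491·8/12) = 19.1630
Current forward F = (S − I)·e^(rT) = (406.74 − 19.1630)·e^(0.0491·14/12) = 387.5770 × 1.058956 = 410.4270
Value (long) = (F − K)·e^(−rT) = (410.4270 − 370.71) × 0.944326 = 37.5058
Value = R$37.51

R$37.51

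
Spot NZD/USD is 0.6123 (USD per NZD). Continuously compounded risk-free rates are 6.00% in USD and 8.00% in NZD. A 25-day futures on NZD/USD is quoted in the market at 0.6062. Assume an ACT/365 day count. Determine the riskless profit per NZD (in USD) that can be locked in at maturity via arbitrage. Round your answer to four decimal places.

Fair futures: F* = S·e^(carry·T), with carry = (r_USD − r_NZD) = 0.0600 − 0.0800 = -0.0200
F* = 0.6123 · e^(-0.0200 × 25/365) = 0.6123 · e^-0.001370 = 0.6123 × 0.998631 = 0.6115
Market 0.6062 < fair 0.6115: forward underpriced → reverse cash-and-carry (short spot, go long the forward).
At maturity, profit = |F_mkt − F*| = |0.6062 − 0.6115| = 0.0053 per NZD (in USD)

0.0053 per NZD (in USD)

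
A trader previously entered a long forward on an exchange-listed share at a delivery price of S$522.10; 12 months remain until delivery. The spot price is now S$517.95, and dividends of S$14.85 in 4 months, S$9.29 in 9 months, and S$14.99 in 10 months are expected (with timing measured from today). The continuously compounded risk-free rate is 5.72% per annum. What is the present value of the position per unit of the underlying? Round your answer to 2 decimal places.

-S$12.89

PV(remaining dividends) I = 14.85·e^(−0.0572·4/12) + 9.29·e^(−0.0572·9/12) + 14.99·e^(−0.0572·10/12) = 37.7617
Current forward F = (S − I)·e^(rT) = (517.95 − 37.7617)·e^(0.0572·12/12) = 480.1883 × 1.058868 = 508.4560
Value (long) = (F − K)·e^(−rT) = (508.4560 − 522.10) × 0.944405 = -12.8855
Value = -S$12.89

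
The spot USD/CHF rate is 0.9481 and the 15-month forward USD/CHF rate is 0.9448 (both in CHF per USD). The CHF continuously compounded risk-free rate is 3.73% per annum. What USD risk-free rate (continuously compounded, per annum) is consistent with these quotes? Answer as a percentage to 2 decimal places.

F = S·e^((r_CHF − r_USD)T) ⇒ r_USD = r_CHF − ln(F/S)/T
ln(0.9448/0.9481) = -0.003487; /(15/12) = -0.002790
r_USD = 0.0373 + 0.002790 = 0.040090
r_USD = 4.01%

4.01%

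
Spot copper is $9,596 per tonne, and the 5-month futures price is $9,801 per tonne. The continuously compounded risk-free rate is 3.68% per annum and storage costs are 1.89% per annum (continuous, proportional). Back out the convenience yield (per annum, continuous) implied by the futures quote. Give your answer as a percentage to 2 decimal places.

0.50%

F = S·e^((r+u−y)T) ⇒ (r+u−y) = ln(F/S)/T
ln(9801/9596) = 0.021138; /T ⇒ 0.050731
y = r + u − ln(F/S)/T = 0.0368 + 0.0189 − 0.050731 = 0.004969
y = 0.50%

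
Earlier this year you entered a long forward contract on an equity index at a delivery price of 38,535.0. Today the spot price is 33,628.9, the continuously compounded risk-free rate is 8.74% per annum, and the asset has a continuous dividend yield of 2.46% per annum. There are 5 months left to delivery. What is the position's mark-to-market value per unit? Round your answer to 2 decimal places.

Current fair forward for the remaining 5 months: F = S·e^((r − q)·T), (r − q) = 0.0874 − 0.0246 = 0.0628
F = 33628.9 · e^(0.0628 × 5/12) = 33628.9 × 1.02651202 = 34520.4701
Value of long forward = (F − K)·e^(−rT) = (34520.4701 − 38535.0) · e^(−0.0874·5/12)
= -4014.5299 × 0.96423844 = -3870.96

-3870.96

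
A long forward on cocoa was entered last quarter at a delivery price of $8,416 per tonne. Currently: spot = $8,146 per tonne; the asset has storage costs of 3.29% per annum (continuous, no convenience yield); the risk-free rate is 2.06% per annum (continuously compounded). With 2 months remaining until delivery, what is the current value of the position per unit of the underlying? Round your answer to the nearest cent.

-$196.36 per tonne

Current fair forward for the remaining 2 months: F = S·e^((r + u)·T), (r + u) = 0.0206 + 0.0329 = 0.0535
F = 8146 · e^(0.0535 × 2/12) = 8146 × 1.00895654 = 8218.9600
Value of long forward = (F − K)·e^(−rT) = (8218.9600 − 8416) · e^(−0.0206·2/12)
= -197.0400 × 0.99657255 = -196.36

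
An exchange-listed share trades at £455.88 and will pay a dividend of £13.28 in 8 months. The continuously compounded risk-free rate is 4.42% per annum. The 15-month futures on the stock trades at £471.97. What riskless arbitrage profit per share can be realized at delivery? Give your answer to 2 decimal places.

£3.82 per share

PV(dividends) I = 13.28·e^(−0.0442·8/12) = 12.8944
Fair futures F* = (S − I)·e^(rT) = (455.88 − 12.8944)·e^0.055250 = 442.9856 × 1.056805 = 468.1494
Market £471.97 > fair 468.1494: forward overpriced → cash-and-carry (borrow at r, buy the stock and collect the dividends, short the forward).
Profit at T = |F_mkt − F*| = |471.97 − 468.1494| = £3.82 per share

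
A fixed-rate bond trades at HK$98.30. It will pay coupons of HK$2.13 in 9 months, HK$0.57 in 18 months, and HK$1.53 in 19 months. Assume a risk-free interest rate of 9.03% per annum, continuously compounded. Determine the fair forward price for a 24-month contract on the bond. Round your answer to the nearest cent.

HK$113.19

PV(coupons) I = 2.13·e^(−0.0903·9/12) + 0.57·e^(−0.0903·18/12) + 1.53·e^(−0.0903·19/12)
I = 1.9905 + 0.4978 + 1.3262 = 3.8145
F = (S − I)·e^(rT) = (98.30 − 3.8145) · e^(0.0903·24/12)
= 94.4855 · e^0.180600 = 94.4855 × 1.197936 = HK$113.19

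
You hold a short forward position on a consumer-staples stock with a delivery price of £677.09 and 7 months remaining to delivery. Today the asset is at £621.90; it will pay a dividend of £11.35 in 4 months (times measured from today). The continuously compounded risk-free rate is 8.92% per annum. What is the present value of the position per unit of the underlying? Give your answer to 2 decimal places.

£31.88

PV(remaining dividends) I = 11.35·e^(−0.0892·4/12) = 11.0175
Current forward F = (S − I)·e^(rT) = (621.90 − 11.0175)·e^(0.0892·7/12) = 610.8825 × 1.053411 = 643.5103
Value (long) = (F − K)·e^(−rT) = (643.5103 − 677.09) × 0.949297 = -31.8771
Short position value = −(long value) = £31.88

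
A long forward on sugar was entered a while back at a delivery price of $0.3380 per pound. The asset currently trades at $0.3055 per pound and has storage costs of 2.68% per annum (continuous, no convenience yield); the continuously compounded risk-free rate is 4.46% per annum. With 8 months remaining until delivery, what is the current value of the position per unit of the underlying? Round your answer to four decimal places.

Current fair forward for the remaining 8 months: F = S·e^((r + u)·T), (r + u) = 0.0446 + 0.0268 = 0.0714
F = 0.3055 · e^(0.0714 × 8/12) = 0.3055 × 1.048751 = 0.3204
Value of long forward = (F − K)·e^(−rT) = (0.3204 − 0.3380) · e^(−0.0446·8/12)
= -0.0176 × 0.970704 = -0.0171

-$0.0171 per pound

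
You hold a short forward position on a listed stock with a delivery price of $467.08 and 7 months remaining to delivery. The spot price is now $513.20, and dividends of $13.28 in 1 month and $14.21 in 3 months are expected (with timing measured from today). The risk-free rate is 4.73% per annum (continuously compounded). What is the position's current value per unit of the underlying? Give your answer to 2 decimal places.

-$31.56

PV(remaining dividends) I = 13.28·e^(−0.0473·1/12) + 14.21·e^(−0.0473·3/12) = 27.2707
Current forward F = (S − I)·e^(rT) = (513.20 − 27.2707)·e^(0.0473·7/12) = 485.9293 × 1.027976 = 499.5237
Value (long) = (F − K)·e^(−rT) = (499.5237 − 467.08) × 0.972786 = 31.5608
Short position value = −(long value) = -$31.56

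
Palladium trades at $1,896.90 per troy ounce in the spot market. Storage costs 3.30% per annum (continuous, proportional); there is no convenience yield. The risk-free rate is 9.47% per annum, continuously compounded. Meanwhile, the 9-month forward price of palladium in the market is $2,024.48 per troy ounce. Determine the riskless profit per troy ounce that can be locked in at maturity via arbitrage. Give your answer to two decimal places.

$63.08 per troy ounce

Fair forward: F* = S·e^(carry·T), with carry = (r + u) = 0.0947 + 0.0330 = 0.1277
F* = 1896.90 · e^(0.1277 × 9/12) = 1896.90 · e^0.09577500 = 1896.90 × 1.10051142 = $2087.5601
Market $2024.48 < fair $2087.5601: forward underpriced → reverse cash-and-carry (short spot, go long the forward).
At maturity, profit = |F_mkt − F*| = |2024.48 − 2087.5601| = $63.08 per troy ounce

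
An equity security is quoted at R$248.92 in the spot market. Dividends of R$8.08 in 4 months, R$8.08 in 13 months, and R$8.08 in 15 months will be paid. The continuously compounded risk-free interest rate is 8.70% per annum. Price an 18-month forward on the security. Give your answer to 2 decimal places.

PV(dividends) I = 8.08·e^(−0.0870·4/12) + 8.08·e^(−0.0870·13/12) + 8.08·e^(−0.0870·15/12)
I = 7.8490 + 7.3532 + 7.2474 = 22.4496
F = (S − I)·e^(rT) = (248.92 − 22.4496) · e^(0.0870·18/12)
= 226.4704 · e^0.130500 = 226.4704 × 1.139398 = R$258.04

R$258.04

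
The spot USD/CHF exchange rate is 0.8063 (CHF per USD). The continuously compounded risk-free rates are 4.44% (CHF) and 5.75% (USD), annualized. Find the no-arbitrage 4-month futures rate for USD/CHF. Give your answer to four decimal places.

F = S·e^((r_CHF − r_USD)T) = 0.8063 · e^((0.0444 − 0.0575) × 4/12)
= 0.8063 · e^-0.004367 = 0.8063 × 0.995643
F = 0.8028 CHF per USD

0.8028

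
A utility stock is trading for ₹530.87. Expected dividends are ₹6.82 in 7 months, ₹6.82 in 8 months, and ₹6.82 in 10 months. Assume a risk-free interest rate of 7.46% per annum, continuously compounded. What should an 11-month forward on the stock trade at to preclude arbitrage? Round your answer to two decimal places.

₹547.64

PV(dividends) I = 6.82·e^(−0.0746·7/12) + 6.82·e^(−0.0746·8/12) + 6.82·e^(−0.0746·10/12)
I = 6.5296 + 6.4891 + 6.4089 = 19.4276
F = (S − I)·e^(rT) = (530.87 − 19.4276) · e^(0.0746·11/12)
= 511.4424 · e^0.068383 = 511.4424 × 1.070775 = ₹547.64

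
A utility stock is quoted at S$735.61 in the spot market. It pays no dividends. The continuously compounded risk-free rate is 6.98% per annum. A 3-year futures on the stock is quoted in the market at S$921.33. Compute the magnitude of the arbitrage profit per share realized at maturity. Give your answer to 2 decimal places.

S$14.37 per share

Fair futures: F* = S·e^(carry·T), with carry = r = 0.0698
F* = 735.61 · e^(0.0698 × 3) = 735.61 · e^0.209400 = 735.61 × 1.232938 = S$906.9615
Market S$921.33 > fair S$906.9615: forward overpriced → cash-and-carry (buy spot, short the forward).
At maturity, profit = |F_mkt − F*| = |921.33 − 906.9615| = S$14.37 per share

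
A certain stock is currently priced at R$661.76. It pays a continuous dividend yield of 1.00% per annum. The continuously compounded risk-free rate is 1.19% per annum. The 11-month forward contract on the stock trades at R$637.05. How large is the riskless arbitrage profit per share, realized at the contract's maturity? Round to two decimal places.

Fair forward: F* = S·e^(carry·T), with carry = (r − q) = 0.0119 − 0.0100 = 0.0019
F* = 661.76 · e^(0.0019 × 11/12) = 661.76 · e^0.001742 = 661.76 × 1.001744 = R$662.9141
Market R$637.05 < fair R$662.9141: forward underpriced → reverse cash-and-carry (short spot, go long the forward).
At maturity, profit = |F_mkt − F*| = |637.05 − 662.9141| = R$25.86 per share

R$25.86 per share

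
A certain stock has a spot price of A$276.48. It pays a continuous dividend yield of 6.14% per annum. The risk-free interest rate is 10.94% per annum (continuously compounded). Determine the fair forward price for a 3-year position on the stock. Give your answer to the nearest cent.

A$319.30

F = S·e^((r − q)T) = 276.48 · e^((0.1094 − 0.0614) × 3)
= 276.48 · e^0.144000 = 276.48 × 1.154884
F = A$319.30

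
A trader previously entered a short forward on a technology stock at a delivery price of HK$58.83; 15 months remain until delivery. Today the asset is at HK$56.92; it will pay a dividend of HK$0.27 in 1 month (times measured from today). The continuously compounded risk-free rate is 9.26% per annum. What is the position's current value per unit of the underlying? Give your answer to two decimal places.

-HK$4.25

PV(remaining dividends) I = 0.27·e^(−0.0926·1/12) = 0.2679
Current forward F = (S − I)·e^(rT) = (56.92 − 0.2679)·e^(0.0926·15/12) = 56.6521 × 1.122715 = 63.6042
Value (long) = (F − K)·e^(−rT) = (63.6042 − 58.83) × 0.890698 = 4.2524
Short position value = −(long value) = -HK$4.25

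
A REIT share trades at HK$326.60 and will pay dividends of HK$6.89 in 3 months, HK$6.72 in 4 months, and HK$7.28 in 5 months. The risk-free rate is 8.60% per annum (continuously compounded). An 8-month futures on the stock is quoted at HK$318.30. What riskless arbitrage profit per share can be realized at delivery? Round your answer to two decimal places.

PV(dividends) I = 6.89·e^(−0.0860·3/12) + 6.72·e^(−0.0860·4/12) + 7.28·e^(−0.0860·5/12) = 20.2973
Fair futures F* = (S − I)·e^(rT) = (326.60 − 20.2973)·e^0.057333 = 306.3027 × 1.059008 = 324.3770
Market HK$318.30 < fair 324.3770: forward underpriced → reverse cash-and-carry (short the stock, invest proceeds at r, pay the dividends, go long the forward).
Profit at T = |F_mkt − F*| = |318.30 − 324.3770| = HK$6.08 per share

HK$6.08 per share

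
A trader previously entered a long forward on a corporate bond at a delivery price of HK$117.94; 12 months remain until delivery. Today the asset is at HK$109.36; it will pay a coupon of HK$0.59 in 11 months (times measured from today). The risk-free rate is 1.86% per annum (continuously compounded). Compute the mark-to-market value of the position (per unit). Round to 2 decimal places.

-HK$6.99

PV(remaining coupons) I = 0.59·e^(−0.0186·11/12) = 0.5800
Current forward F = (S − I)·e^(rT) = (109.36 − 0.5800)·e^(0.0186·12/12) = 108.7800 × 1.018774 = 110.8222
Value (long) = (F − K)·e^(−rT) = (110.8222 − 117.94) × 0.981572 = -6.9866
Value = -HK$6.99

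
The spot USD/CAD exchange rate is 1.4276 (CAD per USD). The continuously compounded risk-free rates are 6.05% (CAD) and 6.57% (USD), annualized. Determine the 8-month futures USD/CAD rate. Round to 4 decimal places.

F = S·e^((r_CAD − r_USD)T) = 1.4276 · e^((0.0605 − 0.0657) × 8/12)
= 1.4276 · e^-0.003467 = 1.4276 × 0.996539
F = 1.4227 CAD per USD

1.4227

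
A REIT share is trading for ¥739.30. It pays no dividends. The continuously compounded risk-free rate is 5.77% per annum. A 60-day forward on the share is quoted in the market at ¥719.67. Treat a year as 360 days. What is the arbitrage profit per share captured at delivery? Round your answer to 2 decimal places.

¥26.77 per share

Fair forward: F* = S·e^(carry·T), with carry = r = 0.0577
F* = 739.30 · e^(0.0577 × 60/360) = 739.30 · e^0.009617 = 739.30 × 1.009663 = ¥746.4439
Market ¥719.67 < fair ¥746.4439: forward underpriced → reverse cash-and-carry (short spot, go long the forward).
At maturity, profit = |F_mkt − F*| = |719.67 − 746.4439| = ¥26.77 per share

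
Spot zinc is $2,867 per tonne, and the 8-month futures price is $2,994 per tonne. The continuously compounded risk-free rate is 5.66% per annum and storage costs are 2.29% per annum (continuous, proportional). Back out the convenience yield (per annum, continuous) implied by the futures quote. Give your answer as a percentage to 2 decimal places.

1.45%

F = S·e^((r+u−y)T) ⇒ (r+u−y) = ln(F/S)/T
ln(2994/2867) = 0.043344; /T ⇒ 0.065016
y = r + u − ln(F/S)/T = 0.0566 + 0.0229 − 0.065016 = 0.014484
y = 1.45%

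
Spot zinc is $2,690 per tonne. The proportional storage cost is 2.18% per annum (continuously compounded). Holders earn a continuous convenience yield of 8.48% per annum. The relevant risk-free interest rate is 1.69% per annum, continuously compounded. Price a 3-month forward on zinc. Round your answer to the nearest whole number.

Net carry = r + u − y = 0.0169 + 0.0218 − 0.0848 = -0.0461
F = S·e^((r+u−y)T) = 2690 · e^(-0.0461 × 3/12) = 2690 · e^-0.011525
= 2690 × 0.988541 = $2,659 per tonne

$2,659 per tonne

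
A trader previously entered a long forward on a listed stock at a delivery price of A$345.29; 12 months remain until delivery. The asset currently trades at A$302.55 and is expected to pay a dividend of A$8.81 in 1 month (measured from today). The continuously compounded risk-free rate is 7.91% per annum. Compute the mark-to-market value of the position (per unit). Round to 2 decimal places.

-A$25.23

PV(remaining dividends) I = 8.81·e^(−0.0791·1/12) = 8.7521
Current forward F = (S − I)·e^(rT) = (302.55 − 8.7521)·e^(0.0791·12/12) = 293.7979 × 1.082313 = 317.9813
Value (long) = (F − K)·e^(−rT) = (317.9813 − 345.29) × 0.923948 = -25.2318
Value = -A$25.23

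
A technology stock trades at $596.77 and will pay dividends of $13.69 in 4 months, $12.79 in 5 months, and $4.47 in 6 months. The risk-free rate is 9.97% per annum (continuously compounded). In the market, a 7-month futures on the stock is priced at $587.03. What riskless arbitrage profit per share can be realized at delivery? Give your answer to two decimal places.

$13.93 per share

PV(dividends) I = 13.69·e^(−0.0997·4/12) + 12.79·e^(−0.0997·5/12) + 4.47·e^(−0.0997·6/12) = 29.7647
Fair futures F* = (S − I)·e^(rT) = (596.77 − 29.7647)·e^0.058158 = 567.0053 × 1.059882 = 600.9587
Market $587.03 < fair 600.9587: forward underpriced → reverse cash-and-carry (short the stock, invest proceeds at r, pay the dividends, go long the forward).
Profit at T = |F_mkt − F*| = |587.03 − 600.9587| = $13.93 per share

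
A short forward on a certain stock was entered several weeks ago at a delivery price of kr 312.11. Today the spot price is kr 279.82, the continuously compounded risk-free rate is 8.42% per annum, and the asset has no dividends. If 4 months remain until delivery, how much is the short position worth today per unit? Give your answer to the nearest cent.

kr 23.65

Current fair forward for the remaining 4 months: F = S·e^(r·T), r = 0.0842
F = 279.82 · e^(0.0842 × 4/12) = 279.82 × 1.028464 = 287.7848
Value of long forward = (F − K)·e^(−rT) = (287.7848 − 312.11) · e^(−0.0842·4/12)
= -24.3252 × 0.972324 = -23.65
Short position value = −(long value) = kr 23.65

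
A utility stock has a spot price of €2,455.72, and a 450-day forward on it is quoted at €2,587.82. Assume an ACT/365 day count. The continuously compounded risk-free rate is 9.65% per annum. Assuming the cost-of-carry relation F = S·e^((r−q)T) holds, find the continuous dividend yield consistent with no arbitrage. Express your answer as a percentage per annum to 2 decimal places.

From F = S·e^((r−q)T): (r − q) = ln(F/S)/T
ln(2587.82/2455.72) = ln(1.053793) = 0.052396
(r − q) = 0.052396 / (450/365) = 0.042499
q = r − ln(F/S)/T = 0.0965 − 0.042499 = 0.054001
q = 5.40%

5.40%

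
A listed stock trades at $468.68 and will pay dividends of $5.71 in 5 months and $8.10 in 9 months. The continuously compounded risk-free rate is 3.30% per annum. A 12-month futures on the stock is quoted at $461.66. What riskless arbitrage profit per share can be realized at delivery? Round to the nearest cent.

$8.76 per share

PV(dividends) I = 5.71·e^(−0.0330·5/12) + 8.10·e^(−0.0330·9/12) = 13.5340
Fair futures F* = (S − I)·e^(rT) = (468.68 − 13.5340)·e^0.033000 = 455.1460 × 1.033551 = 470.4166
Market $461.66 < fair 470.4166: forward underpriced → reverse cash-and-carry (short the stock, invest proceeds at r, pay the dividends, go long the forward).
Profit at T = |F_mkt − F*| = |461.66 − 470.4166| = $8.76 per share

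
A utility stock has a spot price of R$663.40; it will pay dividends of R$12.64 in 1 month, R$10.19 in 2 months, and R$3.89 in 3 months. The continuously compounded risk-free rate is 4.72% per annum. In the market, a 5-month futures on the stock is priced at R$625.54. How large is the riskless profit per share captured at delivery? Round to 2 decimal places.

PV(dividends) I = 12.64·e^(−0.0472·1/12) + 10.19·e^(−0.0472·2/12) + 3.89·e^(−0.0472·3/12) = 26.5449
Fair futures F* = (S − I)·e^(rT) = (663.40 − 26.5449)·e^0.019667 = 636.8551 × 1.019862 = 649.5043
Market R$625.54 < fair 649.5043: forward underpriced → reverse cash-and-carry (short the stock, invest proceeds at r, pay the dividends, go long the forward).
Profit at T = |F_mkt − F*| = |625.54 − 649.5043| = R$23.96 per share

R$23.96 per share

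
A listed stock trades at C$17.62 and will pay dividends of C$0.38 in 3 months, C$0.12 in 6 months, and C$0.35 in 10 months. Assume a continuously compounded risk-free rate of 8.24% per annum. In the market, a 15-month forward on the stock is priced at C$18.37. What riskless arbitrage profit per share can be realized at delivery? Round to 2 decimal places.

PV(dividends) I = 0.38·e^(−0.0824·3/12) + 0.12·e^(−0.0824·6/12) + 0.35·e^(−0.0824·10/12) = 0.8142
Fair forward F* = (S − I)·e^(rT) = (17.62 − 0.8142)·e^0.103000 = 16.8058 × 1.108491 = 18.6291
Market C$18.37 < fair 18.6291: forward underpriced → reverse cash-and-carry (short the stock, invest proceeds at r, pay the dividends, go long the forward).
Profit at T = |F_mkt − F*| = |18.37 − 18.6291| = C$0.26 per share

C$0.26 per share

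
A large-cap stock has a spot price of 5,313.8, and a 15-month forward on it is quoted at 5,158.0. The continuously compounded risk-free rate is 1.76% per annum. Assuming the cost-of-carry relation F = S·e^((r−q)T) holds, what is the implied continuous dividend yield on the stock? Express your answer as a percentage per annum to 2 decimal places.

4.14%

From F = S·e^((r−q)T): (r − q) = ln(F/S)/T
ln(5158.0/5313.8) = ln(0.970680) = -0.029758
(r − q) = -0.029758 / (15/12) = -0.023806
q = r − ln(F/S)/T = 0.0176 + 0.023806 = 0.041406
q = 4.14%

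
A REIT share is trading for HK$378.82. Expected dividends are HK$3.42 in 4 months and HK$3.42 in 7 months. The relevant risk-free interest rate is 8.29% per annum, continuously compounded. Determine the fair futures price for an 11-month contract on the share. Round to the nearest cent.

PV(dividends) I = 3.42·e^(−0.0829·4/12) + 3.42·e^(−0.0829·7/12)
I = 3.3268 + 3.2585 = 6.5853
F = (S − I)·e^(rT) = (378.82 − 6.5853) · e^(0.0829·11/12)
= 372.2347 · e^0.075992 = 372.2347 × 1.078954 = HK$401.62

HK$401.62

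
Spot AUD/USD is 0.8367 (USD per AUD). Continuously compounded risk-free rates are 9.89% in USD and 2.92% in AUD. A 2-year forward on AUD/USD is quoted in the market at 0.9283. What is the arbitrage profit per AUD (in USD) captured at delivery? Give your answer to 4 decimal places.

0.0336 per AUD (in USD)

Fair forward: F* = S·e^(carry·T), with carry = (r_USD − r_AUD) = 0.0989 − 0.0292 = 0.0697
F* = 0.8367 · e^(0.0697 × 2) = 0.8367 · e^0.139400 = 0.8367 × 1.149584 = 0.9619
Market 0.9283 < fair 0.9619: forward underpriced → reverse cash-and-carry (short spot, go long the forward).
At maturity, profit = |F_mkt − F*| = |0.9283 − 0.9619| = 0.0336 per AUD (in USD)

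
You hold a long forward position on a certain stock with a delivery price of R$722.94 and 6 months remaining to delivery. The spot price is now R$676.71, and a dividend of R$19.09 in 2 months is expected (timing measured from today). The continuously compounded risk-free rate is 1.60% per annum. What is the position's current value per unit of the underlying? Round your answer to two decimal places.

PV(remaining dividends) I = 19.09·e^(−0.0160·2/12) = 19.0392
Current forward F = (S − I)·e^(rT) = (676.71 − 19.0392)·e^(0.0160·6/12) = 657.6708 × 1.008032 = 662.9532
Value (long) = (F − K)·e^(−rT) = (662.9532 − 722.94) × 0.992032 = -59.5088
Value = -R$59.51

-R$59.51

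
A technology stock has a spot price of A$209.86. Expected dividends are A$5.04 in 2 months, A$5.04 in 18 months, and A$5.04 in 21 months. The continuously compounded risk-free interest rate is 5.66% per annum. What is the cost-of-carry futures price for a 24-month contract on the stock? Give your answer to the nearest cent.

PV(dividends) I = 5.04·e^(−0.0566·2/12) + 5.04·e^(−0.0566·18/12) + 5.04·e^(−0.0566·21/12)
I = 4.9927 + 4.6298 + 4.5647 = 14.1872
F = (S − I)·e^(rT) = (209.86 − 14.1872) · e^(0.0566·24/12)
= 195.6728 · e^0.113200 = 195.6728 × 1.119856 = A$219.13

A$219.13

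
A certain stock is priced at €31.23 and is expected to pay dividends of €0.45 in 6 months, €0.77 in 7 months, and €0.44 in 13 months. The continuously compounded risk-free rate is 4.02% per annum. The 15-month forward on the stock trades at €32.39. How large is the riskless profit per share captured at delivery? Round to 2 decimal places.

PV(dividends) I = 0.45·e^(−0.0402·6/12) + 0.77·e^(−0.0402·7/12) + 0.44·e^(−0.0402·13/12) = 1.6144
Fair forward F* = (S − I)·e^(rT) = (31.23 − 1.6144)·e^0.050250 = 29.6156 × 1.051534 = 31.1418
Market €32.39 > fair 31.1418: forward overpriced → cash-and-carry (borrow at r, buy the stock and collect the dividends, short the forward).
Profit at T = |F_mkt − F*| = |32.39 − 31.1418| = €1.25 per share

€1.25 per share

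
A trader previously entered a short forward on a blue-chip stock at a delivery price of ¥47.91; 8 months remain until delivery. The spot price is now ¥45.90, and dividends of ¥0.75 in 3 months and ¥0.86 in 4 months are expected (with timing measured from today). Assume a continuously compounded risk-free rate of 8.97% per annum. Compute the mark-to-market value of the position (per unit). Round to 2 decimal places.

¥0.80

PV(remaining dividends) I = 0.75·e^(−0.0897·3/12) + 0.86·e^(−0.0897·4/12) = 1.5680
Current forward F = (S − I)·e^(rT) = (45.90 − 1.5680)·e^(0.0897·8/12) = 44.3320 × 1.061624 = 47.0639
Value (long) = (F − K)·e^(−rT) = (47.0639 − 47.91) × 0.941953 = -0.7970
Short position value = −(long value) = ¥0.80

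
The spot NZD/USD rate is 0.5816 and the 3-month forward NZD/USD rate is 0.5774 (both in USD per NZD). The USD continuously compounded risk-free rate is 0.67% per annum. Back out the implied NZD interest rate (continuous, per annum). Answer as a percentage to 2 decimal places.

3.57%

F = S·e^((r_USD − r_NZD)T) ⇒ r_NZD = r_USD − ln(F/S)/T
ln(0.5774/0.5816) = -0.007248; /(3/12) = -0.028992
r_NZD = 0.0067 + 0.028992 = 0.035692
r_NZD = 3.57%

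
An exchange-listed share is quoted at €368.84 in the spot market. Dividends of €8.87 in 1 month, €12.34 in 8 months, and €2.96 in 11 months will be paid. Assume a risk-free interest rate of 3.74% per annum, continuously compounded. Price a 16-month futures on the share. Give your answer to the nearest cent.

PV(dividends) I = 8.87·e^(−0.0374·1/12) + 12.34·e^(−0.0374·8/12) + 2.96·e^(−0.0374·11/12)
I = 8.8424 + 12.0361 + 2.8602 = 23.7387
F = (S − I)·e^(rT) = (368.84 − 23.7387) · e^(0.0374·16/12)
= 345.1013 · e^0.049867 = 345.1013 × 1.051131 = €362.75

€362.75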